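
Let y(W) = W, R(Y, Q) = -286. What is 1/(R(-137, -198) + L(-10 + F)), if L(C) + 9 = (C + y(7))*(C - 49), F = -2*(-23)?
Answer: -1/854 ≈ -0.0011710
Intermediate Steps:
F = 46
L(C) = -9 + (-49 + C)*(7 + C) (L(C) = -9 + (C + 7)*(C - 49) = -9 + (7 + C)*(-49 + C) = -9 + (-49 + C)*(7 + C))
1/(R(-137, -198) + L(-10 + F)) = 1/(-286 + (-352 + (-10 + 46)**2 - 42*(-10 + 46))) = 1/(-286 + (-352 + 36**2 - 42*36)) = 1/(-286 + (-352 + 1296 - 1512)) = 1/(-286 - 568) = 1/(-854) = -1/854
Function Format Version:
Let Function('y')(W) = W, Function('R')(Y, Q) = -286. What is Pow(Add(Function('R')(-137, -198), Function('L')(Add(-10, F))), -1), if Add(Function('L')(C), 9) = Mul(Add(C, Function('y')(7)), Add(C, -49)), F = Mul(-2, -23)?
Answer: Rational(-1, 854) ≈ -0.0011710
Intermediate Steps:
F = 46
Function('L')(C) = Add(-9, Mul(Add(-49, C), Add(7, C))) (Function('L')(C) = Add(-9, Mul(Add(C, 7), Add(C, -49))) = Add(-9, Mul(Add(7, C), Add(-49, C))) = Add(-9, Mul(Add(-49, C), Add(7, C))))
Pow(Add(Function('R')(-137, -198), Function('L')(Add(-10, F))), -1) = Pow(Add(-286, Add(-352, Pow(Add(-10, 46), 2), Mul(-42, Add(-10, 46)))), -1) = Pow(Add(-286, Add(-352, Pow(36, 2), Mul(-42, 36))), -1) = Pow(Add(-286, Add(-352, 1296, -1512)), -1) = Pow(Add(-286, -568), -1) = Pow(-854, -1) = Rational(-1, 854)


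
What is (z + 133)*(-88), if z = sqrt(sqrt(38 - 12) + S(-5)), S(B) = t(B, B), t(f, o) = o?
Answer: -11704 - 88*sqrt(-5 + sqrt(26)) ≈ -11732.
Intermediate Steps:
S(B) = B
z = sqrt(-5 + sqrt(26)) (z = sqrt(sqrt(38 - 12) - 5) = sqrt(sqrt(26) - 5) = sqrt(-5 + sqrt(26)) ≈ 0.31467)
(z + 133)*(-88) = (sqrt(-5 + sqrt(26)) + 133)*(-88) = (133 + sqrt(-5 + sqrt(26)))*(-88) = -11704 - 88*sqrt(-5 + sqrt(26))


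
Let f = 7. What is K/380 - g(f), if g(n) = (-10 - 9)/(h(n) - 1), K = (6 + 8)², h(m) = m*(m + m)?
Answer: 6558/9215 ≈ 0.71167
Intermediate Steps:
h(m) = 2*m² (h(m) = m*(2*m) = 2*m²)
K = 196 (K = 14² = 196)
g(n) = -19/(-1 + 2*n²) (g(n) = (-10 - 9)/(2*n² - 1) = -19/(-1 + 2*n²))
K/380 - g(f) = 196/380 - (-19)/(-1 + 2*7²) = 196*(1/380) - (-19)/(-1 + 2*49) = 49/95 - (-19)/(-1 + 98) = 49/95 - (-19)/97 = 49/95 - 1*(-19/97) = 49/95 + 19/97 = 6558/9215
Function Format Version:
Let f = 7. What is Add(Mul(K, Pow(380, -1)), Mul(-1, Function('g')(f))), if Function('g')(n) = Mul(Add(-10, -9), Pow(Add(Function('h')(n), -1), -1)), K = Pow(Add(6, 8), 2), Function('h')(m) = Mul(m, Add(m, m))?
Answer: Rational(6558, 9215) ≈ 0.71167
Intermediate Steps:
Function('h')(m) = Mul(2, Pow(m, 2)) (Function('h')(m) = Mul(m, Mul(2, m)) = Mul(2, Pow(m, 2)))
K = 196 (K = Pow(14, 2) = 196)
Function('g')(n) = Mul(-19, Pow(Add(-1, Mul(2, Pow(n, 2))), -1)) (Function('g')(n) = Mul(Add(-10, -9), Pow(Add(Mul(2, Pow(n, 2)), -1), -1)) = Mul(-19, Pow(Add(-1, Mul(2, Pow(n, 2))), -1)))
Add(Mul(K, Pow(380, -1)), Mul(-1, Function('g')(f))) = Add(Mul(196, Pow(380, -1)), Mul(-1, Mul(-19, Pow(Add(-1, Mul(2, Pow(7, 2))), -1)))) = Add(Mul(196, Rational(1, 380)), Mul(-1, Mul(-19, Pow(Add(-1, Mul(2, 49)), -1)))) = Add(Rational(49, 95), Mul(-1, Mul(-19, Pow(Add(-1, 98), -1)))) = Add(Rational(49, 95), Mul(-1, Mul(-19, Pow(97, -1)))) = Add(Rational(49, 95), Mul(-1, Mul(-19, Rational(1, 97)))) = Add(Rational(49, 95), Mul(-1, Rational(-19, 97))) = Add(Rational(49, 95), Rational(19, 97)) = Rational(6558, 9215)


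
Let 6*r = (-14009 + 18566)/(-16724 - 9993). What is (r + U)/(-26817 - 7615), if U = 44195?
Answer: -2361514111/1839839488 ≈ -1.2835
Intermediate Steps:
r = -1519/53434 (r = ((-14009 + 18566)/(-16724 - 9993))/6 = (4557/(-26717))/6 = (4557*(-1/26717))/6 = (⅙)*(-4557/26717) = -1519/53434 ≈ -0.028428)
(r + U)/(-26817 - 7615) = (-1519/53434 + 44195)/(-26817 - 7615) = (2361514111/53434)/(-34432) = (2361514111/53434)*(-1/34432) = -2361514111/1839839488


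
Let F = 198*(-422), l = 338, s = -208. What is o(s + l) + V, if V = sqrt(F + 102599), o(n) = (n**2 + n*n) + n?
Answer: 33930 + sqrt(19043) ≈ 34068.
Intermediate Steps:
F = -83556
o(n) = n + 2*n**2 (o(n) = (n**2 + n**2) + n = 2*n**2 + n = n + 2*n**2)
V = sqrt(19043) (V = sqrt(-83556 + 102599) = sqrt(19043) ≈ 138.00)
o(s + l) + V = (-208 + 338)*(1 + 2*(-208 + 338)) + sqrt(19043) = 130*(1 + 2*130) + sqrt(19043) = 130*(1 + 260) + sqrt(19043) = 130*261 + sqrt(19043) = 33930 + sqrt(19043)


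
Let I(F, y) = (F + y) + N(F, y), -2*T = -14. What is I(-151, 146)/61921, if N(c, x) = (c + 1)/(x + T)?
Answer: -305/3157971 ≈ -9.6581e-5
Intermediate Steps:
T = 7 (T = -½*(-14) = 7)
N(c, x) = (1 + c)/(7 + x) (N(c, x) = (c + 1)/(x + 7) = (1 + c)/(7 + x))
I(F, y) = F + y + (1 + F)/(7 + y) (I(F, y) = (F + y) + (1 + F)/(7 + y) = F + y + (1 + F)/(7 + y))
I(-151, 146)/61921 = ((1 - 151 + (7 + 146)*(-151 + 146))/(7 + 146))/61921 = ((1 - 151 + 153*(-5))/153)*(1/61921) = ((1 - 151 - 765)/153)*(1/61921) = ((1/153)*(-915))*(1/61921) = -305/51*1/61921 = -305/3157971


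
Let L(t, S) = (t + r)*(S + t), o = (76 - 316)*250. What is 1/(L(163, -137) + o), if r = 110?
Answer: -1/52902 ≈ -1.8903e-5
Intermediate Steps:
o = -60000 (o = -240*250 = -60000)
L(t, S) = (110 + t)*(S + t) (L(t, S) = (t + 110)*(S + t) = (110 + t)*(S + t))
1/(L(163, -137) + o) = 1/((163² + 110*(-137) + 110*163 - 137*163) - 60000) = 1/((26569 - 15070 + 17930 - 22331) - 60000) = 1/(7098 - 60000) = 1/(-52902) = -1/52902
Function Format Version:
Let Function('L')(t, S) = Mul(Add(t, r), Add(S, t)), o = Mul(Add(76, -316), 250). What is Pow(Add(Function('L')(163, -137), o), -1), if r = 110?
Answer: Rational(-1, 52902) ≈ -1.8903e-5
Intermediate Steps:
o = -60000 (o = Mul(-240, 250) = -60000)
Function('L')(t, S) = Mul(Add(110, t), Add(S, t)) (Function('L')(t, S) = Mul(Add(t, 110), Add(S, t)) = Mul(Add(110, t), Add(S, t)))
Pow(Add(Function('L')(163, -137), o), -1) = Pow(Add(Add(Pow(163, 2), Mul(110, -137), Mul(110, 163), Mul(-137, 163)), -60000), -1) = Pow(Add(Add(26569, -15070, 17930, -22331), -60000), -1) = Pow(Add(7098, -60000), -1) = Pow(-52902, -1) = Rational(-1, 52902)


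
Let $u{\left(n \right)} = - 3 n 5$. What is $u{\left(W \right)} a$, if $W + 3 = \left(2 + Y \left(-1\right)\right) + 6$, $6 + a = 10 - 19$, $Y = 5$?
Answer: $0$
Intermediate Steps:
$a = -15$ ($a = -6 + \left(10 - 19\right) = -6 - 9 = -15$)
$W = 0$ ($W = -3 + \left(\left(2 + 5 \left(-1\right)\right) + 6\right) = -3 + \left(\left(2 - 5\right) + 6\right) = -3 + \left(-3 + 6\right) = -3 + 3 = 0$)
$u{\left(n \right)} = - 15 n$
$u{\left(W \right)} a = \left(-15\right) 0 \left(-15\right) = 0 \left(-15\right) = 0$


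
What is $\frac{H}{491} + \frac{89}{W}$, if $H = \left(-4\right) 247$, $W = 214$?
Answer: $- \frac{167733}{105074} \approx -1.5963$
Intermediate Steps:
$H = -988$
$\frac{H}{491} + \frac{89}{W} = - \frac{988}{491} + \frac{89}{214} = - \frac{167733}{105074}$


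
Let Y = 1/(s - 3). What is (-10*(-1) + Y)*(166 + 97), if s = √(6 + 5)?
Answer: 6049/2 + 263*√11/2 ≈ 3460.6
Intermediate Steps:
s = √11 ≈ 3.3166
Y = 1/(-3 + √11) (Y = 1/(√11 - 3) = 1/(-3 + √11) ≈ 3.1583)
(-10*(-1) + Y)*(166 + 97) = (-10*(-1) + (3/2 + √11/2))*(166 + 97) = (10 + (3/2 + √11/2))*263 = (23/2 + √11/2)*263 = 6049/2 + 263*√11/2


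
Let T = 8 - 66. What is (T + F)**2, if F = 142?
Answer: 7056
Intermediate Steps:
T = -58
(T + F)**2 = (-58 + 142)**2 = 84**2 = 7056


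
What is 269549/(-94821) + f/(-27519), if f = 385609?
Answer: -4886838880/289931011 ≈ -16.855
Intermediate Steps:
269549/(-94821) + f/(-27519) = 269549/(-94821) + 385609/(-27519) = 269549*(-1/94821) + 385609*(-1/27519) = -269549/94821 - 385609/27519 = -4886838880/289931011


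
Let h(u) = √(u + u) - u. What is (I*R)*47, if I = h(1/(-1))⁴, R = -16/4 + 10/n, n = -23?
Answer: 33558/23 + 19176*I*√2/23 ≈ 1459.0 + 1179.1*I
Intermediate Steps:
h(u) = -u + √2*√u (h(u) = √(2*u) - u = √2*√u - u = -u + √2*√u)
R = -102/23 (R = -16/4 + 10/(-23) = -16*¼ + 10*(-1/23) = -4 - 10/23 = -102/23 ≈ -4.4348)
I = (1 + I*√2)⁴ (I = (-1/(-1) + √2*√(1/(-1)))⁴ = (-(-1) + √2*√(1*(-1)))⁴ = (-1*(-1) + √2*√(-1))⁴ = (1 + √2*I)⁴ = (1 + I*√2)⁴ ≈ -7.0 - 5.6569*I)
(I*R)*47 = ((1 + I*√2)⁴*(-102/23))*47 = -102*(1 + I*√2)⁴/23*47 = -4794*(1 + I*√2)⁴/23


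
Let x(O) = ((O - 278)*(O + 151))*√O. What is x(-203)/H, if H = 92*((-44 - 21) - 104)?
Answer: -37*I*√203/23 ≈ -22.92*I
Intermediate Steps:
H = -15548 (H = 92*(-65 - 104) = 92*(-169) = -15548)
x(O) = √O*(-278 + O)*(151 + O) (x(O) = ((-278 + O)*(151 + O))*√O = √O*(-278 + O)*(151 + O))
x(-203)/H = (√(-203)*(-41978 + (-203)² - 127*(-203)))/(-15548) = ((I*√203)*(-41978 + 41209 + 25781))*(-1/15548) = ((I*√203)*25012)*(-1/15548) = (25012*I*√203)*(-1/15548) = -37*I*√203/23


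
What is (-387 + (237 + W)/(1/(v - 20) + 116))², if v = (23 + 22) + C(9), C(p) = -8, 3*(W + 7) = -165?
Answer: 578475851776/3892729 ≈ 1.4860e+5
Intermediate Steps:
W = -62 (W = -7 + (⅓)*(-165) = -7 - 55 = -62)
v = 37 (v = (23 + 22) - 8 = 45 - 8 = 37)
(-387 + (237 + W)/(1/(v - 20) + 116))² = (-387 + (237 - 62)/(1/(37 - 20) + 116))² = (-387 + 175/(1/17 + 116))² = (-387 + 175/(1973/17))² = (-387 + 175*(17/1973))² = (-387 + 2975/1973)² = (-760576/1973)² = 578475851776/3892729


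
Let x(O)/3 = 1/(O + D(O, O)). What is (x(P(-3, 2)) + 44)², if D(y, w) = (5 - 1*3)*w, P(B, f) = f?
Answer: 7921/4 ≈ 1980.3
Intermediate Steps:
D(y, w) = 2*w (D(y, w) = (5 - 3)*w = 2*w)
x(O) = 1/O (x(O) = 3/(O + 2*O) = 3/((3*O)) = 3*(1/(3*O)) = 1/O)
(x(P(-3, 2)) + 44)² = (1/2 + 44)² = (½ + 44)² = (89/2)² = 7921/4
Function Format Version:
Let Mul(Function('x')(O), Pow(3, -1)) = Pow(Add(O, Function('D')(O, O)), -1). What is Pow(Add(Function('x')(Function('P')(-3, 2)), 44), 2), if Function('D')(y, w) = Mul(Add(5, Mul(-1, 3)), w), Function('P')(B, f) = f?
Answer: Rational(7921, 4) ≈ 1980.3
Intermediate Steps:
Function('D')(y, w) = Mul(2, w) (Function('D')(y, w) = Mul(Add(5, -3), w) = Mul(2, w))
Function('x')(O) = Pow(O, -1) (Function('x')(O) = Mul(3, Pow(Add(O, Mul(2, O)), -1)) = Mul(3, Pow(Mul(3, O), -1)) = Mul(3, Mul(Rational(1, 3), Pow(O, -1))) = Pow(O, -1))
Pow(Add(Function('x')(Function('P')(-3, 2)), 44), 2) = Pow(Add(Pow(2, -1), 44), 2) = Pow(Add(Rational(1, 2), 44), 2) = Pow(Rational(89, 2), 2) = Rational(7921, 4)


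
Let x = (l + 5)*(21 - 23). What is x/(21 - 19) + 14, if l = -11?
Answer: 20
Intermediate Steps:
x = 12 (x = (-11 + 5)*(21 - 23) = -6*(-2) = 12)
x/(21 - 19) + 14 = 12/(21 - 19) + 14 = 12/2 + 14 = (½)*12 + 14 = 6 + 14 = 20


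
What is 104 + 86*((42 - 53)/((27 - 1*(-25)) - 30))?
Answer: 61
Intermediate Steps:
104 + 86*((42 - 53)/((27 - 1*(-25)) - 30)) = 104 + 86*(-11/((27 + 25) - 30)) = 104 + 86*(-11/(52 - 30)) = 104 + 86*(-11/22) = 104 + 86*(-11*1/22) = 104 + 86*(-½) = 104 - 43 = 61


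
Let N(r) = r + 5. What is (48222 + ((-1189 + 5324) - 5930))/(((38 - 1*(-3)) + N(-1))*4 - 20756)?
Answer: -46427/20576 ≈ -2.2564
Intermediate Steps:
N(r) = 5 + r
(48222 + ((-1189 + 5324) - 5930))/(((38 - 1*(-3)) + N(-1))*4 - 20756) = (48222 + ((-1189 + 5324) - 5930))/(((38 - 1*(-3)) + (5 - 1))*4 - 20756) = (48222 + (4135 - 5930))/(((38 + 3) + 4)*4 - 20756) = (48222 - 1795)/((41 + 4)*4 - 20756) = 46427/(45*4 - 20756) = 46427/(180 - 20756) = 46427/(-20576) = 46427*(-1/20576) = -46427/20576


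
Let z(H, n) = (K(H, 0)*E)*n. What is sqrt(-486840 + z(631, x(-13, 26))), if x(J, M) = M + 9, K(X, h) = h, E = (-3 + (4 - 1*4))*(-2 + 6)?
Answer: 2*I*sqrt(121710) ≈ 697.74*I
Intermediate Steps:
E = -12 (E = (-3 + (4 - 4))*4 = (-3 + 0)*4 = -3*4 = -12)
x(J, M) = 9 + M
z(H, n) = 0 (z(H, n) = (0*(-12))*n = 0*n = 0)
sqrt(-486840 + z(631, x(-13, 26))) = sqrt(-486840 + 0) = sqrt(-486840) = 2*I*sqrt(121710)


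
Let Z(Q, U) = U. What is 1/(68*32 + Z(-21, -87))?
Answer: 1/2089 ≈ 0.00047870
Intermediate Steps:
1/(68*32 + Z(-21, -87)) = 1/(68*32 - 87) = 1/(2176 - 87) = 1/2089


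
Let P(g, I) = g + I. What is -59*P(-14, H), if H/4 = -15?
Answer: 4366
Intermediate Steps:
H = -60 (H = 4*(-15) = -60)
P(g, I) = I + g
-59*P(-14, H) = -59*(-60 - 14) = -59*(-74) = 4366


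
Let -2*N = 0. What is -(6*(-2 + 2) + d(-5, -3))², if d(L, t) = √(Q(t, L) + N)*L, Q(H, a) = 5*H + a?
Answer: 500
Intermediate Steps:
N = 0 (N = -½*0 = 0)
Q(H, a) = a + 5*H
d(L, t) = L*√(L + 5*t) (d(L, t) = √((L + 5*t) + 0)*L = √(L + 5*t)*L = L*√(L + 5*t))
-(6*(-2 + 2) + d(-5, -3))² = -(6*(-2 + 2) - 5*√(-5 + 5*(-3)))² = -(6*0 - 5*√(-5 - 15))² = -(0 - 10*I*√5)² = -(-10*I*√5)² = -1*(-500) = 500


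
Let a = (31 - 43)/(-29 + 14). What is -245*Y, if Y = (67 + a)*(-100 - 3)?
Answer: 1710933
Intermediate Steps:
a = ⅘ (a = -12/(-15) = -12*(-1/15) = ⅘ ≈ 0.80000)
Y = -34917/5 (Y = (67 + ⅘)*(-100 - 3) = (339/5)*(-103) = -34917/5 ≈ -6983.4)
-245*Y = -245*(-34917/5) = 1710933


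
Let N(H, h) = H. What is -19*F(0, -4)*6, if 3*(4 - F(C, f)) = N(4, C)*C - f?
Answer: -304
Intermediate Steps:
F(C, f) = 4 - 4*C/3 + f/3 (F(C, f) = 4 - (4*C - f)/3 = 4 - (-f + 4*C)/3 = 4 + (-4*C/3 + f/3) = 4 - 4*C/3 + f/3)
-19*F(0, -4)*6 = -19*(4 - 4/3*0 + (⅓)*(-4))*6 = -19*(4 + 0 - 4/3)*6 = -19*8/3*6 = -152/3*6 = -304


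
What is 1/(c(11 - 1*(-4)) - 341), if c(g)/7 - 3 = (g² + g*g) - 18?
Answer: 1/2704 ≈ 0.00036982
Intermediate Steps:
c(g) = -105 + 14*g² (c(g) = 21 + 7*((g² + g*g) - 18) = 21 + 7*((g² + g²) - 18) = 21 + 7*(2*g² - 18) = 21 + 7*(-18 + 2*g²) = 21 + (-126 + 14*g²) = -105 + 14*g²)
1/(c(11 - 1*(-4)) - 341) = 1/((-105 + 14*(11 - 1*(-4))²) - 341) = 1/((-105 + 14*(11 + 4)²) - 341) = 1/((-105 + 14*15²) - 341) = 1/((-105 + 14*225) - 341) = 1/((-105 + 3150) - 341) = 1/(3045 - 341) = 1/2704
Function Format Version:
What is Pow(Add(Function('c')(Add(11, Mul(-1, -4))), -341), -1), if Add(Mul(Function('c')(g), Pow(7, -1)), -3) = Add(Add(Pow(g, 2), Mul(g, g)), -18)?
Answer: Rational(1, 2704) ≈ 0.00036982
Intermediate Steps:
Function('c')(g) = Add(-105, Mul(14, Pow(g, 2))) (Function('c')(g) = Add(21, Mul(7, Add(Add(Pow(g, 2), Mul(g, g)), -18))) = Add(21, Mul(7, Add(Add(Pow(g, 2), Pow(g, 2)), -18))) = Add(21, Mul(7, Add(Mul(2, Pow(g, 2)), -18))) = Add(21, Mul(7, Add(-18, Mul(2, Pow(g, 2))))) = Add(21, Add(-126, Mul(14, Pow(g, 2)))) = Add(-105, Mul(14, Pow(g, 2))))
Pow(Add(Function('c')(Add(11, Mul(-1, -4))), -341), -1) = Pow(Add(Add(-105, Mul(14, Pow(Add(11, Mul(-1, -4)), 2))), -341), -1) = Pow(Add(Add(-105, Mul(14, Pow(Add(11, 4), 2))), -341), -1) = Pow(Add(Add(-105, Mul(14, Pow(15, 2))), -341), -1) = Pow(Add(Add(-105, Mul(14, 225)), -341), -1) = Pow(Add(Add(-105, 3150), -341), -1) = Pow(Add(3045, -341), -1) = Pow(2704, -1) = Rational(1, 2704)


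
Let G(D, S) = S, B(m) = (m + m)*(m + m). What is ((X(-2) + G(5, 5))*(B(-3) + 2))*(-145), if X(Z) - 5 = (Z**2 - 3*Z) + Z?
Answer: -99180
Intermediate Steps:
B(m) = 4*m**2 (B(m) = (2*m)*(2*m) = 4*m**2)
X(Z) = 5 + Z**2 - 2*Z (X(Z) = 5 + ((Z**2 - 3*Z) + Z) = 5 + (Z**2 - 2*Z) = 5 + Z**2 - 2*Z)
((X(-2) + G(5, 5))*(B(-3) + 2))*(-145) = (((5 + (-2)**2 - 2*(-2)) + 5)*(4*(-3)**2 + 2))*(-145) = (((5 + 4 + 4) + 5)*(4*9 + 2))*(-145) = ((13 + 5)*(36 + 2))*(-145) = (18*38)*(-145) = 684*(-145) = -99180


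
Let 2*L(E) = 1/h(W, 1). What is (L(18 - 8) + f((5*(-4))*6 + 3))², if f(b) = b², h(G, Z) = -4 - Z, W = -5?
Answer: 18738598321/100 ≈ 1.8739e+8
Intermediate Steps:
L(E) = -⅒ (L(E) = 1/(2*(-4 - 1*1)) = 1/(2*(-4 - 1)) = (½)/(-5) = (½)*(-⅕) = -⅒)
(L(18 - 8) + f((5*(-4))*6 + 3))² = (-⅒ + ((5*(-4))*6 + 3)²)² = (-⅒ + (-20*6 + 3)²)² = (-⅒ + (-120 + 3)²)² = (-⅒ + (-117)²)² = (-⅒ + 13689)² = (136889/10)² = 18738598321/100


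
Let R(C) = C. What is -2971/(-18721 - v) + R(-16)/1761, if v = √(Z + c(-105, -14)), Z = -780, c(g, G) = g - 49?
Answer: 92339351851/617189600775 - 2971*I*√934/350476775 ≈ 0.14961 - 0.00025907*I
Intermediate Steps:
c(g, G) = -49 + g
v = I*√934 (v = √(-780 + (-49 - 105)) = √(-780 - 154) = √(-934) = I*√934 ≈ 30.561*I)
-2971/(-18721 - v) + R(-16)/1761 = -2971/(-18721 - I*√934) - 16/1761 = -16/1761 - 2971/(-18721 - I*√934)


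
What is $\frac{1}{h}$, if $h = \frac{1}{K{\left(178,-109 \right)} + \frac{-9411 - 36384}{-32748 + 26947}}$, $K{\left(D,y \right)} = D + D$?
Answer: $\frac{2110951}{5801} \approx 363.89$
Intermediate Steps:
$K{\left(D,y \right)} = 2 D$
$h = \frac{5801}{2110951}$ ($h = \frac{1}{2 \cdot 178 + \frac{-9411 - 36384}{-32748 + 26947}} = \frac{1}{356 - \frac{45795}{-5801}} = \frac{1}{356 - - \frac{45795}{5801}} = \frac{1}{356 + \frac{45795}{5801}} = \frac{1}{\frac{2110951}{5801}} = \frac{5801}{2110951} \approx 0.002748$)
$\frac{1}{h} = \frac{1}{\frac{5801}{2110951}} = \frac{2110951}{5801}$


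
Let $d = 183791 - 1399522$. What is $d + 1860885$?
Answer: $645154$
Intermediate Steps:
$d = -1215731$ ($d = 183791 - 1399522 = -1215731$)
$d + 1860885 = -1215731 + 1860885 = 645154$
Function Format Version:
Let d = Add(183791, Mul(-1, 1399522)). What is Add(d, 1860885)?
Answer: 645154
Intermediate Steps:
d = -1215731 (d = Add(183791, -1399522) = -1215731)
Add(d, 1860885) = Add(-1215731, 1860885) = 645154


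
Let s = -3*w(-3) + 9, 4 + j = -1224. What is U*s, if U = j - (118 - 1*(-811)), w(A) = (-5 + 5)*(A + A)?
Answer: -19413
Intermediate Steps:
w(A) = 0 (w(A) = 0*(2*A) = 0)
j = -1228 (j = -4 - 1224 = -1228)
s = 9 (s = -3*0 + 9 = 0 + 9 = 9)
U = -2157 (U = -1228 - (118 - 1*(-811)) = -1228 - (118 + 811) = -1228 - 1*929 = -1228 - 929 = -2157)
U*s = -2157*9 = -19413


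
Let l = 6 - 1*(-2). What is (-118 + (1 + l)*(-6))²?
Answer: 29584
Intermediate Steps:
l = 8 (l = 6 + 2 = 8)
(-118 + (1 + l)*(-6))² = (-118 + (1 + 8)*(-6))² = (-118 + 9*(-6))² = (-118 - 54)² = (-172)² = 29584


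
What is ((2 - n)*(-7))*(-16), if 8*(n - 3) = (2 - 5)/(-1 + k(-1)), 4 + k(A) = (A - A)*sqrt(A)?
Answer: -602/5 ≈ -120.40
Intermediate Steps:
k(A) = -4 (k(A) = -4 + (A - A)*sqrt(A) = -4 + 0*sqrt(A) = -4 + 0 = -4)
n = 123/40 (n = 3 + ((2 - 5)/(-1 - 4))/8 = 3 + (-3/(-5))/8 = 3 + (-3*(-1/5))/8 = 3 + (1/8)*(3/5) = 3 + 3/40 = 123/40 ≈ 3.0750)
((2 - n)*(-7))*(-16) = ((2 - 1*123/40)*(-7))*(-16) = ((2 - 123/40)*(-7))*(-16) = -43/40*(-7)*(-16) = (301/40)*(-16) = -602/5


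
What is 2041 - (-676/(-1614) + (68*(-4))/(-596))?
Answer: 245310725/120243 ≈ 2040.1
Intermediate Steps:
2041 - (-676/(-1614) + (68*(-4))/(-596)) = 2041 - (-676*(-1/1614) - 272*(-1/596)) = 2041 - (338/807 + 68/149) = 2041 - 1*105238/120243 = 2041 - 105238/120243 = 245310725/120243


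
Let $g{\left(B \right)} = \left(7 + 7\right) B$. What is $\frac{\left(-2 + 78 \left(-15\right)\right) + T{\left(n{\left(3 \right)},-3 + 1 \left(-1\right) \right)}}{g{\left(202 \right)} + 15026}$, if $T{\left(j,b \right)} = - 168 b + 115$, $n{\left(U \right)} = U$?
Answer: $- \frac{385}{17854} \approx -0.021564$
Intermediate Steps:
$g{\left(B \right)} = 14 B$
$T{\left(j,b \right)} = 115 - 168 b$
$\frac{\left(-2 + 78 \left(-15\right)\right) + T{\left(n{\left(3 \right)},-3 + 1 \left(-1\right) \right)}}{g{\left(202 \right)} + 15026} = \frac{\left(-2 + 78 \left(-15\right)\right) - \left(-115 + 168 \left(-3 + 1 \left(-1\right)\right)\right)}{14 \cdot 202 + 15026} = \frac{\left(-2 - 1170\right) - \left(-115 + 168 \left(-3 - 1\right)\right)}{2828 + 15026} = \frac{-1172 + \left(115 - -672\right)}{17854} = \left(-1172 + \left(115 + 672\right)\right) \frac{1}{17854} = \left(-1172 + 787\right) \frac{1}{17854} = \left(-385\right) \frac{1}{17854} = - \frac{385}{17854}$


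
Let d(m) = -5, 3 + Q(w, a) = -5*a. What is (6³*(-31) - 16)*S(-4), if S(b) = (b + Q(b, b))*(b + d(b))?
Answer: 785304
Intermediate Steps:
Q(w, a) = -3 - 5*a
S(b) = (-5 + b)*(-3 - 4*b) (S(b) = (b + (-3 - 5*b))*(b - 5) = (-3 - 4*b)*(-5 + b) = (-5 + b)*(-3 - 4*b))
(6³*(-31) - 16)*S(-4) = (6³*(-31) - 16)*(15 - 4*(-4)² + 17*(-4)) = (216*(-31) - 16)*(15 - 4*16 - 68) = (-6696 - 16)*(15 - 64 - 68) = -6712*(-117) = 785304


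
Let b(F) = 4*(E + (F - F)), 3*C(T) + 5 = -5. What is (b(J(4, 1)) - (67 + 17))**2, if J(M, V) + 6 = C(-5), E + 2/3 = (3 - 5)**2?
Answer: 44944/9 ≈ 4993.8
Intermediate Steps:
C(T) = -10/3 (C(T) = -5/3 + (1/3)*(-5) = -5/3 - 5/3 = -10/3)
E = 10/3 (E = -2/3 + (3 - 5)**2 = -2/3 + (-2)**2 = -2/3 + 4 = 10/3 ≈ 3.3333)
J(M, V) = -28/3 (J(M, V) = -6 - 10/3 = -28/3)
b(F) = 40/3 (b(F) = 4*(10/3 + (F - F)) = 4*(10/3 + 0) = 4*(10/3) = 40/3)
(b(J(4, 1)) - (67 + 17))**2 = (40/3 - (67 + 17))**2 = (40/3 - 1*84)**2 = (40/3 - 84)**2 = (-212/3)**2 = 44944/9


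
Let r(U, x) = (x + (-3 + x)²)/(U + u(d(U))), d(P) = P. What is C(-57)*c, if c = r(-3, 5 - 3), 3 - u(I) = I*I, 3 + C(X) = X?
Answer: 20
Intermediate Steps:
C(X) = -3 + X
u(I) = 3 - I² (u(I) = 3 - I*I = 3 - I²)
r(U, x) = (x + (-3 + x)²)/(3 + U - U²) (r(U, x) = (x + (-3 + x)²)/(U + (3 - U²)) = (x + (-3 + x)²)/(3 + U - U²))
c = -⅓ (c = ((5 - 3) + (-3 + (5 - 3))²)/(3 - 3 - 1*(-3)²) = (2 + (-3 + 2)²)/(3 - 3 - 1*9) = (2 + (-1)²)/(3 - 3 - 9) = (2 + 1)/(-9) = -⅑*3 = -⅓ ≈ -0.33333)
C(-57)*c = (-3 - 57)*(-⅓) = -60*(-⅓) = 20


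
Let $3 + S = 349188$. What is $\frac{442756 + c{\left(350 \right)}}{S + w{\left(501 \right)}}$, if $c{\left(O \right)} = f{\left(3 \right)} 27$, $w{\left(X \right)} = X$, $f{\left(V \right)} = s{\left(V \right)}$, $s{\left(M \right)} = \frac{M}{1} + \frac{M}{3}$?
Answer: $\frac{221432}{174843} \approx 1.2665$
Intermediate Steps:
$s{\left(M \right)} = \frac{4 M}{3}$ ($s{\left(M \right)} = M 1 + M \frac{1}{3} = M + \frac{M}{3} = \frac{4 M}{3}$)
$S = 349185$ ($S = -3 + 349188 = 349185$)
$f{\left(V \right)} = \frac{4 V}{3}$
$c{\left(O \right)} = 108$ ($c{\left(O \right)} = \frac{4}{3} \cdot 3 \cdot 27 = 4 \cdot 27 = 108$)
$\frac{442756 + c{\left(350 \right)}}{S + w{\left(501 \right)}} = \frac{442756 + 108}{349185 + 501} = \frac{442864}{349686} = 442864 \cdot \frac{1}{349686} = \frac{221432}{174843}$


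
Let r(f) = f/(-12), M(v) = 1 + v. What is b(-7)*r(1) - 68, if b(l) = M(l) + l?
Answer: -803/12 ≈ -66.917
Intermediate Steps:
b(l) = 1 + 2*l (b(l) = (1 + l) + l = 1 + 2*l)
r(f) = -f/12 (r(f) = f*(-1/12) = -f/12)
b(-7)*r(1) - 68 = (1 + 2*(-7))*(-1/12*1) - 68 = (1 - 14)*(-1/12) - 68 = -13*(-1/12) - 68 = 13/12 - 68 = -803/12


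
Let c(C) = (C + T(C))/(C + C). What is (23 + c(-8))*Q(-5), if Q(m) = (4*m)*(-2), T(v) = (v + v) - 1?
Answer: 1965/2 ≈ 982.50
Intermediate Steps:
T(v) = -1 + 2*v (T(v) = 2*v - 1 = -1 + 2*v)
Q(m) = -8*m
c(C) = (-1 + 3*C)/(2*C) (c(C) = (C + (-1 + 2*C))/(C + C) = (-1 + 3*C)/((2*C)) = (-1 + 3*C)*(1/(2*C)) = (-1 + 3*C)/(2*C))
(23 + c(-8))*Q(-5) = (23 + (½)*(-1 + 3*(-8))/(-8))*(-8*(-5)) = (23 + (½)*(-⅛)*(-1 - 24))*40 = (23 + (½)*(-⅛)*(-25))*40 = (23 + 25/16)*40 = (393/16)*40 = 1965/2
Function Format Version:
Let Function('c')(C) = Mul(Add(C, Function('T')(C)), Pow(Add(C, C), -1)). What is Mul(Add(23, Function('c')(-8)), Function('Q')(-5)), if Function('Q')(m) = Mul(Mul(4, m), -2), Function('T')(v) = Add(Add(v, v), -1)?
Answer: Rational(1965, 2) ≈ 982.50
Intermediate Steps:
Function('T')(v) = Add(-1, Mul(2, v)) (Function('T')(v) = Add(Mul(2, v), -1) = Add(-1, Mul(2, v)))
Function('Q')(m) = Mul(-8, m)
Function('c')(C) = Mul(Rational(1, 2), Pow(C, -1), Add(-1, Mul(3, C))) (Function('c')(C) = Mul(Add(C, Add(-1, Mul(2, C))), Pow(Add(C, C), -1)) = Mul(Add(-1, Mul(3, C)), Pow(Mul(2, C), -1)) = Mul(Add(-1, Mul(3, C)), Mul(Rational(1, 2), Pow(C, -1))) = Mul(Rational(1, 2), Pow(C, -1), Add(-1, Mul(3, C))))
Mul(Add(23, Function('c')(-8)), Function('Q')(-5)) = Mul(Add(23, Mul(Rational(1, 2), Pow(-8, -1), Add(-1, Mul(3, -8)))), Mul(-8, -5)) = Mul(Add(23, Mul(Rational(1, 2), Rational(-1, 8), Add(-1, -24))), 40) = Mul(Add(23, Mul(Rational(1, 2), Rational(-1, 8), -25)), 40) = Mul(Add(23, Rational(25, 16)), 40) = Mul(Rational(393, 16), 40) = Rational(1965, 2)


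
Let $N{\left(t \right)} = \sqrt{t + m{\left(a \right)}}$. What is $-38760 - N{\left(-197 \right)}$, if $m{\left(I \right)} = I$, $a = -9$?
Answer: $-38760 - i \sqrt{206} \approx -38760.0 - 14.353 i$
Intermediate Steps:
$N{\left(t \right)} = \sqrt{-9 + t}$ ($N{\left(t \right)} = \sqrt{t - 9} = \sqrt{-9 + t}$)
$-38760 - N{\left(-197 \right)} = -38760 - \sqrt{-9 - 197} = -38760 - \sqrt{-206} = -38760 - i \sqrt{206}$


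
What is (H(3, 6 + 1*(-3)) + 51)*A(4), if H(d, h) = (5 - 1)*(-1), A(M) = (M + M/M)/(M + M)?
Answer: 235/8 ≈ 29.375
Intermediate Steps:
A(M) = (1 + M)/(2*M) (A(M) = (M + 1)/((2*M)) = (1 + M)*(1/(2*M)) = (1 + M)/(2*M))
H(d, h) = -4 (H(d, h) = 4*(-1) = -4)
(H(3, 6 + 1*(-3)) + 51)*A(4) = (-4 + 51)*((1/2)*(1 + 4)/4) = 47*((1/2)*(1/4)*5) = 47*(5/8) = 235/8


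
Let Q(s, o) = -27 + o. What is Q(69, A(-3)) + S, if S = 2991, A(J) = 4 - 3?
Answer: 2965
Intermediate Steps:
A(J) = 1
Q(69, A(-3)) + S = (-27 + 1) + 2991 = -26 + 2991 = 2965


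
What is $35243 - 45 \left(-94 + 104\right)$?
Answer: $34793$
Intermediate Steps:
$35243 - 45 \left(-94 + 104\right) = 35243 - 450 = 34793$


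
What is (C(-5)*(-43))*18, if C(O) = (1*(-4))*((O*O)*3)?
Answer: 232200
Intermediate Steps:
C(O) = -12*O² (C(O) = -4*O²*3 = -12*O²)
(C(-5)*(-43))*18 = (-12*(-5)²*(-43))*18 = (-12*25*(-43))*18 = -300*(-43)*18 = 12900*18 = 232200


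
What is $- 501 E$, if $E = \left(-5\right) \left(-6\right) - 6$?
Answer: $-12024$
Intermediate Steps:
$E = 24$ ($E = 30 - 6 = 24$)
$- 501 E = \left(-501\right) 24 = -12024$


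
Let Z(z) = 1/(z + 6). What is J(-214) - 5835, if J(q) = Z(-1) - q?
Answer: -28104/5 ≈ -5620.8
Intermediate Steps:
Z(z) = 1/(6 + z)
J(q) = ⅕ - q (J(q) = 1/(6 - 1) - q = 1/5 - q = ⅕ - q)
J(-214) - 5835 = (⅕ - 1*(-214)) - 5835 = (⅕ + 214) - 5835 = 1071/5 - 5835 = -28104/5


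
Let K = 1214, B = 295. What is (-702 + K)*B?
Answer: 151040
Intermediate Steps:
(-702 + K)*B = (-702 + 1214)*295 = 512*295 = 151040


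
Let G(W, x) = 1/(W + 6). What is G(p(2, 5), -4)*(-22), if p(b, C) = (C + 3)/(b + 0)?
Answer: -11/5 ≈ -2.2000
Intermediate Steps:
p(b, C) = (3 + C)/b
G(W, x) = 1/(6 + W)
G(p(2, 5), -4)*(-22) = -22/(6 + (3 + 5)/2) = -22/(6 + (1/2)*8) = -22/(6 + 4) = -22/10 = (1/10)*(-22) = -11/5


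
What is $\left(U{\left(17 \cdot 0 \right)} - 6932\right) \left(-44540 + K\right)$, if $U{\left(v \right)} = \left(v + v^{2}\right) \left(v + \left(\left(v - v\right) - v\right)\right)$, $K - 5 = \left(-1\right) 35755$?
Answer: $556570280$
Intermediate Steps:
$K = -35750$ ($K = 5 - 35755 = -35750$)
$U{\left(v \right)} = 0$ ($U{\left(v \right)} = \left(v + v^{2}\right) \left(v + \left(0 - v\right)\right) = \left(v + v^{2}\right) \left(v - v\right) = \left(v + v^{2}\right) 0 = 0$)
$\left(U{\left(17 \cdot 0 \right)} - 6932\right) \left(-44540 + K\right) = \left(0 - 6932\right) \left(-44540 - 35750\right) = \left(-6932\right) \left(-80290\right) = 556570280$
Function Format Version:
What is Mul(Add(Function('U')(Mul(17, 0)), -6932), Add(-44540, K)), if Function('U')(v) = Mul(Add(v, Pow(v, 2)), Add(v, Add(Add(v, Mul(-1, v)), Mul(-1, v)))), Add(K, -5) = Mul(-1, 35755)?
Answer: 556570280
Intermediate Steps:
K = -35750 (K = Add(5, Mul(-1, 35755)) = Add(5, -35755) = -35750)
Function('U')(v) = 0 (Function('U')(v) = Mul(Add(v, Pow(v, 2)), Add(v, Add(0, Mul(-1, v)))) = Mul(Add(v, Pow(v, 2)), Add(v, Mul(-1, v))) = Mul(Add(v, Pow(v, 2)), 0) = 0)
Mul(Add(Function('U')(Mul(17, 0)), -6932), Add(-44540, K)) = Mul(Add(0, -6932), Add(-44540, -35750)) = Mul(-6932, -80290) = 556570280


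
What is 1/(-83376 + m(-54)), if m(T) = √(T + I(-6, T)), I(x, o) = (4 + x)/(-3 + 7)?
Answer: -166752/13903114861 - I*√218/13903114861 ≈ -1.1994e-5 - 1.062e-9*I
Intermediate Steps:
I(x, o) = 1 + x/4 (I(x, o) = (4 + x)/4 = (4 + x)*(¼) = 1 + x/4)
m(T) = √(-½ + T) (m(T) = √(T + (1 + (¼)*(-6))) = √(T + (1 - 3/2)) = √(T - ½) = √(-½ + T))
1/(-83376 + m(-54)) = 1/(-83376 + √(-2 + 4*(-54))/2) = 1/(-83376 + √(-2 - 216)/2) = 1/(-83376 + √(-218)/2) = 1/(-83376 + (I*√218)/2) = 1/(-83376 + I*√218/2)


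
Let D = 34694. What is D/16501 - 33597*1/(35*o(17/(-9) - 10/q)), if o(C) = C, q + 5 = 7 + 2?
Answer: 10074842656/45625265 ≈ 220.82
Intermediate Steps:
q = 4 (q = -5 + (7 + 2) = -5 + 9 = 4)
D/16501 - 33597*1/(35*o(17/(-9) - 10/q)) = 34694/16501 - 33597*1/(35*(17/(-9) - 10/4)) = 34694*(1/16501) - 33597*1/(35*(17*(-⅑) - 10*¼)) = 34694/16501 - 33597*1/(35*(-17/9 - 5/2)) = 34694/16501 - 33597/(35*(-79/18)) = 34694/16501 - 33597/(-2765/18) = 34694/16501 - 33597*(-18/2765) = 34694/16501 + 604746/2765 = 10074842656/45625265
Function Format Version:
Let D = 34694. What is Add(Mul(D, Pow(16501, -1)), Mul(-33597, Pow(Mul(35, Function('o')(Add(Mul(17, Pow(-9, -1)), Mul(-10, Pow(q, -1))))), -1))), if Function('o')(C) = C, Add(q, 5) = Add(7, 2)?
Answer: Rational(10074842656, 45625265) ≈ 220.82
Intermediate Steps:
q = 4 (q = Add(-5, Add(7, 2)) = Add(-5, 9) = 4)
Add(Mul(D, Pow(16501, -1)), Mul(-33597, Pow(Mul(35, Function('o')(Add(Mul(17, Pow(-9, -1)), Mul(-10, Pow(q, -1))))), -1))) = Add(Mul(34694, Pow(16501, -1)), Mul(-33597, Pow(Mul(35, Add(Mul(17, Pow(-9, -1)), Mul(-10, Pow(4, -1)))), -1))) = Add(Mul(34694, Rational(1, 16501)), Mul(-33597, Pow(Mul(35, Add(Mul(17, Rational(-1, 9)), Mul(-10, Rational(1, 4)))), -1))) = Add(Rational(34694, 16501), Mul(-33597, Pow(Mul(35, Add(Rational(-17, 9), Rational(-5, 2))), -1))) = Add(Rational(34694, 16501), Mul(-33597, Pow(Mul(35, Rational(-79, 18)), -1))) = Add(Rational(34694, 16501), Mul(-33597, Pow(Rational(-2765, 18), -1))) = Add(Rational(34694, 16501), Mul(-33597, Rational(-18, 2765))) = Add(Rational(34694, 16501), Rational(604746, 2765)) = Rational(10074842656, 45625265)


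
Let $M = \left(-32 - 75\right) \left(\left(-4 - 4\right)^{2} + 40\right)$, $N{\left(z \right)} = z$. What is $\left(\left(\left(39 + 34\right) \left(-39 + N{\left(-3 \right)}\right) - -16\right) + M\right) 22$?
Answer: $-311916$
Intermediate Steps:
$M = -11128$ ($M = - 107 \left(\left(-8\right)^{2} + 40\right) = - 107 \left(64 + 40\right) = \left(-107\right) 104 = -11128$)
$\left(\left(\left(39 + 34\right) \left(-39 + N{\left(-3 \right)}\right) - -16\right) + M\right) 22 = \left(\left(\left(39 + 34\right) \left(-39 - 3\right) - -16\right) - 11128\right) 22 = \left(\left(73 \left(-42\right) + 16\right) - 11128\right) 22 = \left(\left(-3066 + 16\right) - 11128\right) 22 = \left(-3050 - 11128\right) 22 = \left(-14178\right) 22 = -311916$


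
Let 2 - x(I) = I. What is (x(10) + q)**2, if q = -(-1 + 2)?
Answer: 81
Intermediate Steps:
x(I) = 2 - I
q = -1 (q = -1*1 = -1)
(x(10) + q)**2 = ((2 - 1*10) - 1)**2 = ((2 - 10) - 1)**2 = (-8 - 1)**2 = (-9)**2 = 81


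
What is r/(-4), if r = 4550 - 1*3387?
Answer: -1163/4 ≈ -290.75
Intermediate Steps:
r = 1163 (r = 4550 - 3387 = 1163)
r/(-4) = 1163/(-4) = 1163*(-1/4) = -1163/4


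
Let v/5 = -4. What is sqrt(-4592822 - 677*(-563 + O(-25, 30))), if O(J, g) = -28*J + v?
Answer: I*sqrt(4672031) ≈ 2161.5*I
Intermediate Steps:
v = -20 (v = 5*(-4) = -20)
O(J, g) = -20 - 28*J (O(J, g) = -28*J - 20 = -20 - 28*J)
sqrt(-4592822 - 677*(-563 + O(-25, 30))) = sqrt(-4592822 - 677*(-563 + (-20 - 28*(-25)))) = sqrt(-4592822 - 677*(-563 + (-20 + 700))) = sqrt(-4592822 - 677*(-563 + 680)) = sqrt(-4592822 - 677*117) = sqrt(-4592822 - 79209) = sqrt(-4672031) = I*sqrt(4672031)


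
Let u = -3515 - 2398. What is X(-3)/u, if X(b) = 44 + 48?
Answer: -92/5913 ≈ -0.015559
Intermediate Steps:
X(b) = 92
u = -5913
X(-3)/u = 92/(-5913) = 92*(-1/5913) = -92/5913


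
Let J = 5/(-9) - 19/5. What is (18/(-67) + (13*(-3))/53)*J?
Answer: 233044/53265 ≈ 4.3752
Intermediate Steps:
J = -196/45 (J = 5*(-⅑) - 19*⅕ = -5/9 - 19/5 = -196/45 ≈ -4.3556)
(18/(-67) + (13*(-3))/53)*J = (18/(-67) + (13*(-3))/53)*(-196/45) = (18*(-1/67) - 39*1/53)*(-196/45) = (-18/67 - 39/53)*(-196/45) = -3567/3551*(-196/45) = 233044/53265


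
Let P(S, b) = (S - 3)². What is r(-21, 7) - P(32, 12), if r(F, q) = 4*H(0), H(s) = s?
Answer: -841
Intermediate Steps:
P(S, b) = (-3 + S)²
r(F, q) = 0 (r(F, q) = 4*0 = 0)
r(-21, 7) - P(32, 12) = 0 - (-3 + 32)² = 0 - 1*29² = 0 - 1*841 = 0 - 841 = -841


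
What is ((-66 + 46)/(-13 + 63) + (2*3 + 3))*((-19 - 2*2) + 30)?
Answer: 301/5 ≈ 60.200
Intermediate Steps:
((-66 + 46)/(-13 + 63) + (2*3 + 3))*((-19 - 2*2) + 30) = (-20/50 + (6 + 3))*((-19 - 4) + 30) = (-20*1/50 + 9)*(-23 + 30) = (-⅖ + 9)*7 = (43/5)*7 = 301/5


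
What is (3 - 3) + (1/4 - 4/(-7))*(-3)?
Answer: -69/28 ≈ -2.4643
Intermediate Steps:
(3 - 3) + (1/4 - 4/(-7))*(-3) = 0 + (1*(1/4) - 4*(-1/7))*(-3) = 0 + (1/4 + 4/7)*(-3) = 0 + (23/28)*(-3) = 0 - 69/28 = -69/28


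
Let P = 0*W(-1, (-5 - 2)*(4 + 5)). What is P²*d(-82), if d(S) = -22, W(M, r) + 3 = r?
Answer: 0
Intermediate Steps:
W(M, r) = -3 + r
P = 0 (P = 0*(-3 + (-5 - 2)*(4 + 5)) = 0*(-3 - 7*9) = 0*(-3 - 63) = 0*(-66) = 0)
P²*d(-82) = 0²*(-22) = 0*(-22) = 0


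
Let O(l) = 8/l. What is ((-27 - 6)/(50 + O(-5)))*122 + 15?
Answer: -750/11 ≈ -68.182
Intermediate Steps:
((-27 - 6)/(50 + O(-5)))*122 + 15 = ((-27 - 6)/(50 + 8/(-5)))*122 + 15 = -33/(50 + 8*(-⅕))*122 + 15 = -33/(50 - 8/5)*122 + 15 = -33/242/5*122 + 15 = -33*5/242*122 + 15 = -15/22*122 + 15 = -915/11 + 15 = -750/11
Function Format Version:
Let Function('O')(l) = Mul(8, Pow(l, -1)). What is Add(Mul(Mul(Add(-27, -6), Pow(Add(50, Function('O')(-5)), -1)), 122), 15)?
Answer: Rational(-750, 11) ≈ -68.182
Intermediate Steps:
Add(Mul(Mul(Add(-27, -6), Pow(Add(50, Function('O')(-5)), -1)), 122), 15) = Add(Mul(Mul(Add(-27, -6), Pow(Add(50, Mul(8, Pow(-5, -1))), -1)), 122), 15) = Add(Mul(Mul(-33, Pow(Add(50, Mul(8, Rational(-1, 5))), -1)), 122), 15) = Add(Mul(Mul(-33, Pow(Add(50, Rational(-8, 5)), -1)), 122), 15) = Add(Mul(Mul(-33, Pow(Rational(242, 5), -1)), 122), 15) = Add(Mul(Mul(-33, Rational(5, 242)), 122), 15) = Add(Mul(Rational(-15, 22), 122), 15) = Add(Rational(-915, 11), 15) = Rational(-750, 11)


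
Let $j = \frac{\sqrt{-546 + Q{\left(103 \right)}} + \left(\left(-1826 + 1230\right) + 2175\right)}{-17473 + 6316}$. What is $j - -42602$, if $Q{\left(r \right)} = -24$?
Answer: $\frac{475308935}{11157} - \frac{i \sqrt{570}}{11157} \approx 42602.0 - 0.0021399 i$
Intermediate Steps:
$j = - \frac{1579}{11157} - \frac{i \sqrt{570}}{11157}$ ($j = \frac{\sqrt{-546 - 24} + \left(\left(-1826 + 1230\right) + 2175\right)}{-17473 + 6316} = \frac{\sqrt{-570} + \left(-596 + 2175\right)}{-11157} = \left(i \sqrt{570} + 1579\right) \left(- \frac{1}{11157}\right) = \left(1579 + i \sqrt{570}\right) \left(- \frac{1}{11157}\right) = - \frac{1579}{11157} - \frac{i \sqrt{570}}{11157} \approx -0.14153 - 0.0021399 i$)
$j - -42602 = \left(- \frac{1579}{11157} - \frac{i \sqrt{570}}{11157}\right) - -42602 = \left(- \frac{1579}{11157} - \frac{i \sqrt{570}}{11157}\right) + 42602 = \frac{475308935}{11157} - \frac{i \sqrt{570}}{11157}$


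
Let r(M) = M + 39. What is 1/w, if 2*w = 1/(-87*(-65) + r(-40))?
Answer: 11308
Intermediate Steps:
r(M) = 39 + M
w = 1/11308 (w = 1/(2*(-87*(-65) + (39 - 40))) = 1/(2*(5655 - 1)) = (½)/5654 = (½)*(1/5654) = 1/11308 ≈ 8.8433e-5)
1/w = 1/(1/11308) = 11308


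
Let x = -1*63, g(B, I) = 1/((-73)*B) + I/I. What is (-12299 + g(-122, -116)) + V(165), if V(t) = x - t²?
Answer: -352552915/8906 ≈ -39586.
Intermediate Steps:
g(B, I) = 1 - 1/(73*B) (g(B, I) = -1/(73*B) + 1 = 1 - 1/(73*B))
x = -63
V(t) = -63 - t²
(-12299 + g(-122, -116)) + V(165) = (-12299 + (-1/73 - 122)/(-122)) + (-63 - 1*165²) = (-12299 - 1/122*(-8907/73)) + (-63 - 1*27225) = (-12299 + 8907/8906) + (-63 - 27225) = -109525987/8906 - 27288 = -352552915/8906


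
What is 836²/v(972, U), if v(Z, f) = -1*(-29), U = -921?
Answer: 698896/29 ≈ 24100.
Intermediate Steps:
v(Z, f) = 29
836²/v(972, U) = 836²/29 = 698896*(1/29) = 698896/29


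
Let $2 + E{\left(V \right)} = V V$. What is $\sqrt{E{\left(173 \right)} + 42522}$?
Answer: $\sqrt{72449} \approx 269.16$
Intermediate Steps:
$E{\left(V \right)} = -2 + V^{2}$ ($E{\left(V \right)} = -2 + V V = -2 + V^{2}$)
$\sqrt{E{\left(173 \right)} + 42522} = \sqrt{\left(-2 + 173^{2}\right) + 42522} = \sqrt{\left(-2 + 29929\right) + 42522} = \sqrt{29927 + 42522} = \sqrt{72449}$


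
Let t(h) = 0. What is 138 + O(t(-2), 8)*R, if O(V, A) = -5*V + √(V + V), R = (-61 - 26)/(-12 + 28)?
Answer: 138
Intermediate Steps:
R = -87/16 ≈ -5.4375
O(V, A) = -5*V + √2*√V (O(V, A) = -5*V + √(2*V) = -5*V + √2*√V)
138 + O(t(-2), 8)*R = 138 + (-5*0 + √2*√0)*(-87/16) = 138 + (0 + √2*0)*(-87/16) = 138 + (0 + 0)*(-87/16) = 138 + 0*(-87/16) = 138 + 0 = 138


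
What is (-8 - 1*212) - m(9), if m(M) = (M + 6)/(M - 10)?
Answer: -205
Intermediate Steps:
m(M) = (6 + M)/(-10 + M)
(-8 - 1*212) - m(9) = (-8 - 1*212) - (6 + 9)/(-10 + 9) = (-8 - 212) - 15/(-1) = -220 - (-1)*15 = -220 - 1*(-15) = -220 + 15 = -205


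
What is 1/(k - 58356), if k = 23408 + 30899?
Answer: -1/4049 ≈ -0.00024697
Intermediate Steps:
k = 54307
1/(k - 58356) = 1/(54307 - 58356) = 1/(-4049) = -1/4049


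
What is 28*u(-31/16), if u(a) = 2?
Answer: 56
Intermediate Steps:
28*u(-31/16) = 28*2 = 56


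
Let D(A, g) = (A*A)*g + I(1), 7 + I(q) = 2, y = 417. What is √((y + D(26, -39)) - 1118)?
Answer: I*√27070 ≈ 164.53*I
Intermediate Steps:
I(q) = -5 (I(q) = -7 + 2 = -5)
D(A, g) = -5 + g*A² (D(A, g) = (A*A)*g - 5 = A²*g - 5 = g*A² - 5 = -5 + g*A²)
√((y + D(26, -39)) - 1118) = √((417 + (-5 - 39*26²)) - 1118) = √((417 + (-5 - 39*676)) - 1118) = √((417 + (-5 - 26364)) - 1118) = √((417 - 26369) - 1118) = √(-25952 - 1118) = √(-27070) = I*√27070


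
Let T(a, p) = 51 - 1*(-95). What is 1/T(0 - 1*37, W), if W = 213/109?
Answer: 1/146 ≈ 0.0068493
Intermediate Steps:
W = 213/109 (W = 213*(1/109) = 213/109 ≈ 1.9541)
T(a, p) = 146 (T(a, p) = 51 + 95 = 146)
1/T(0 - 1*37, W) = 1/146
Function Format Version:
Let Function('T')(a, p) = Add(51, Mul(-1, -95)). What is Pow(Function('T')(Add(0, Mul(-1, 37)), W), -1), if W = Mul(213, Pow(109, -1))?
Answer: Rational(1, 146) ≈ 0.0068493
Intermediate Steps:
W = Rational(213, 109) (W = Mul(213, Rational(1, 109)) = Rational(213, 109) ≈ 1.9541)
Function('T')(a, p) = 146 (Function('T')(a, p) = Add(51, 95) = 146)
Pow(Function('T')(Add(0, Mul(-1, 37)), W), -1) = Pow(146, -1) = Rational(1, 146)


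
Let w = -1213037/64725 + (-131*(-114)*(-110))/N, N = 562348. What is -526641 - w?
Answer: -4791969277012231/9099493575 ≈ -5.2662e+5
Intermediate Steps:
w = -197118819344/9099493575 (w = -1213037/64725 + (-131*(-114)*(-110))/562348 = -1213037*1/64725 + (14934*(-110))*(1/562348) = -1213037/64725 - 1642740*1/562348 = -1213037/64725 - 410685/140587 = -197118819344/9099493575 ≈ -21.663)
-526641 - w = -526641 - 1*(-197118819344/9099493575) = -526641 + 197118819344/9099493575 = -4791969277012231/9099493575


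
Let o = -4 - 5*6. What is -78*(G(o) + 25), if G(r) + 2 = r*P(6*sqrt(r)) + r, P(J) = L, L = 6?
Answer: 16770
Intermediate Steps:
o = -34 (o = -4 - 30 = -34)
P(J) = 6
G(r) = -2 + 7*r (G(r) = -2 + (r*6 + r) = -2 + (6*r + r) = -2 + 7*r)
-78*(G(o) + 25) = -78*((-2 + 7*(-34)) + 25) = -78*((-2 - 238) + 25) = -78*(-240 + 25) = -78*(-215) = 16770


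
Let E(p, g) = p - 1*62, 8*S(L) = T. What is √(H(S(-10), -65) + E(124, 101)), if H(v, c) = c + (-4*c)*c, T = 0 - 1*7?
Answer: I*√16903 ≈ 130.01*I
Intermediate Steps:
T = -7 (T = 0 - 7 = -7)
S(L) = -7/8 (S(L) = (⅛)*(-7) = -7/8)
E(p, g) = -62 + p (E(p, g) = p - 62 = -62 + p)
H(v, c) = c - 4*c²
√(H(S(-10), -65) + E(124, 101)) = √(-65*(1 - 4*(-65)) + (-62 + 124)) = √(-65*(1 + 260) + 62) = √(-65*261 + 62) = √(-16965 + 62) = √(-16903) = I*√16903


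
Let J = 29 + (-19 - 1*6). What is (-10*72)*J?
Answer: -2880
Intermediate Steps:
J = 4 (J = 29 + (-19 - 6) = 29 - 25 = 4)
(-10*72)*J = -10*72*4 = -720*4 = -2880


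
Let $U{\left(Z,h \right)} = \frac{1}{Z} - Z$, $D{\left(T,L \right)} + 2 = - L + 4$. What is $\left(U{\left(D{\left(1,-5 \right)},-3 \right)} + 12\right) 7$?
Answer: $36$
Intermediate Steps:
$D{\left(T,L \right)} = 2 - L$ ($D{\left(T,L \right)} = -2 - \left(-4 + L\right) = 2 - L$)
$\left(U{\left(D{\left(1,-5 \right)},-3 \right)} + 12\right) 7 = \left(\left(\frac{1}{2 - -5} - \left(2 - -5\right)\right) + 12\right) 7 = \left(\left(\frac{1}{2 + 5} - \left(2 + 5\right)\right) + 12\right) 7 = \left(\left(\frac{1}{7} - 7\right) + 12\right) 7 = \left(- \frac{48}{7} + 12\right) 7 = \frac{36}{7} \cdot 7 = 36$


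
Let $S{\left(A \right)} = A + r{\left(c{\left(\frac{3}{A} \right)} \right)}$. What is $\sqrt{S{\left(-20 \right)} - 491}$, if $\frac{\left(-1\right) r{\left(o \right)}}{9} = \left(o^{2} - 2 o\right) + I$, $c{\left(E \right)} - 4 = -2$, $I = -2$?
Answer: $i \sqrt{493} \approx 22.204 i$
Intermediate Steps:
$c{\left(E \right)} = 2$ ($c{\left(E \right)} = 4 - 2 = 2$)
$r{\left(o \right)} = 18 - 9 o^{2} + 18 o$ ($r{\left(o \right)} = - 9 \left(\left(o^{2} - 2 o\right) - 2\right) = - 9 \left(-2 + o^{2} - 2 o\right) = 18 - 9 o^{2} + 18 o$)
$S{\left(A \right)} = 18 + A$ ($S{\left(A \right)} = A + \left(18 - 9 \cdot 2^{2} + 18 \cdot 2\right) = A + \left(18 - 36 + 36\right) = A + 18 = 18 + A$)
$\sqrt{S{\left(-20 \right)} - 491} = \sqrt{\left(18 - 20\right) - 491} = \sqrt{-2 - 491} = \sqrt{-493} = i \sqrt{493}$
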